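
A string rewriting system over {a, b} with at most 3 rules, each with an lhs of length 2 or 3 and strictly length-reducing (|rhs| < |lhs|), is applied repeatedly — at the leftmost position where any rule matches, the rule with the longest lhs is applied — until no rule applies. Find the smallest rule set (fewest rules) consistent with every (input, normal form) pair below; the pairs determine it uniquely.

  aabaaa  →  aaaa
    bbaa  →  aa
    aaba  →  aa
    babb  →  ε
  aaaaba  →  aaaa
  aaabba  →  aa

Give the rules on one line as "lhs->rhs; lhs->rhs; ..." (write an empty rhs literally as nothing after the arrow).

ab->; bb->

  | aabaaa => aaaa
  | bbaa => aa
  | aaba => aa
  | babb => bb => ε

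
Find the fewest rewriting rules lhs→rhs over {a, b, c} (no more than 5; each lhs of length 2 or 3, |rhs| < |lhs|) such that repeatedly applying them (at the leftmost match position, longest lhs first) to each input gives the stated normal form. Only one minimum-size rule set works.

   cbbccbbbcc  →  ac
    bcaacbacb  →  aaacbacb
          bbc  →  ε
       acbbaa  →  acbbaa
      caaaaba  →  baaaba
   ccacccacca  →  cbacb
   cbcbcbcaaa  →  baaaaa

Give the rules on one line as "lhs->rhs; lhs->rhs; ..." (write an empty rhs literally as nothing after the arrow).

  | cbbccbbbcc => ccbbbcc => abbcc => ac
  | bcaacbacb => aaacbacb
  | bbc => ε
  | acbbaa

bbc->; bca->aa; ca->b; ccb->a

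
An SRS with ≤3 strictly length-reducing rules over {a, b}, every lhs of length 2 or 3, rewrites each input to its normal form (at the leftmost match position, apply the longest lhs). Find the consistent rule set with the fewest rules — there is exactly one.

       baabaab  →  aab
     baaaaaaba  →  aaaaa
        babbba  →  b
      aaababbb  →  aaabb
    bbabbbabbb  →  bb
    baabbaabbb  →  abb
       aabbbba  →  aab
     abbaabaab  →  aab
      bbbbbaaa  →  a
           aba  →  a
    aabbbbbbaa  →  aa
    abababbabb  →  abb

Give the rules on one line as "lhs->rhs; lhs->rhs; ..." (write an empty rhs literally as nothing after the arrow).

ba->; bbb->bb

  | baabaab => abaab => aab
  | baaaaaaba => aaaaaba => aaaaa
  | babbba => bbba => bba => b
  | aaababbb => aaabbb => aaabb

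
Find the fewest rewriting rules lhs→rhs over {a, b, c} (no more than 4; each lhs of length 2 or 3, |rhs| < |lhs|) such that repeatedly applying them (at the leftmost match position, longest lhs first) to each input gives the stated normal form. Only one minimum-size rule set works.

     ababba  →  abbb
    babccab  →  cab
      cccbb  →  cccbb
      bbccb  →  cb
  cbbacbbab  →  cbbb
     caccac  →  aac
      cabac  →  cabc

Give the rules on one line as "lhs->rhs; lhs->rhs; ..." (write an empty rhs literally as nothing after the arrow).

ba->b; bbc->; cac->ac

  | ababba => abbba => abbb
  | babccab => bbccab => cab
  | cccbb
  | bbccb => cb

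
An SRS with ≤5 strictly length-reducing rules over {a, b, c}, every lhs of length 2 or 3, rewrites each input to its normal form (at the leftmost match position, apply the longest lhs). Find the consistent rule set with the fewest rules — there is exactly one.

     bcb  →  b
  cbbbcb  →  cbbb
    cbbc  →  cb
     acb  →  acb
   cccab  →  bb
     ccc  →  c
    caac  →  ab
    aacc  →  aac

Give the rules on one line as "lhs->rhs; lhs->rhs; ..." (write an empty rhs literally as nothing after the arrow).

  | bcb => b
  | cbbbcb => cbbb
  | cbbc => cb
  | acb

bac->ab; bc->; ca->b; cc->c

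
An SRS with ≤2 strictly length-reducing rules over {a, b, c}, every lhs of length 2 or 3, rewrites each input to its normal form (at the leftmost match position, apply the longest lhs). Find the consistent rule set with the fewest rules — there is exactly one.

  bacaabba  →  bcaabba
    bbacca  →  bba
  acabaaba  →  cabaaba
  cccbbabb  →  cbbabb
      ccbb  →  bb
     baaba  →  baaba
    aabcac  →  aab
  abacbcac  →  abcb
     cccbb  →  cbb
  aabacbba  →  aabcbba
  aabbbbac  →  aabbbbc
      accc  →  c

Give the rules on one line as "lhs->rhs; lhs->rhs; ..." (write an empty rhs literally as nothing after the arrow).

  | bacaabba => bcaabba
  | bbacca => bbcca => bba
  | acabaaba => cabaaba
  | cccbbabb => cbbabb

ac->c; cc->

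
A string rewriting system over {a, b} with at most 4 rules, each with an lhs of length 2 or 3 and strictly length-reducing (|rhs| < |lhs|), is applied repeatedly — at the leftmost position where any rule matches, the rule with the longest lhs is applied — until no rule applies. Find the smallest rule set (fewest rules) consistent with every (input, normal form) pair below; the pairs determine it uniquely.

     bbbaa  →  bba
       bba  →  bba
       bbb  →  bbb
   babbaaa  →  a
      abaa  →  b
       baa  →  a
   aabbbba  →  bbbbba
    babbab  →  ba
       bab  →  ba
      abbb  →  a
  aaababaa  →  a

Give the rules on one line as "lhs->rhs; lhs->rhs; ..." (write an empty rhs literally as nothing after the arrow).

aa->b; ab->a; aba->a; baa->ab

  | bbbaa => bbab => bba
  | bba
  | bbb
  | babbaaa => babaaa => baaa => aba => a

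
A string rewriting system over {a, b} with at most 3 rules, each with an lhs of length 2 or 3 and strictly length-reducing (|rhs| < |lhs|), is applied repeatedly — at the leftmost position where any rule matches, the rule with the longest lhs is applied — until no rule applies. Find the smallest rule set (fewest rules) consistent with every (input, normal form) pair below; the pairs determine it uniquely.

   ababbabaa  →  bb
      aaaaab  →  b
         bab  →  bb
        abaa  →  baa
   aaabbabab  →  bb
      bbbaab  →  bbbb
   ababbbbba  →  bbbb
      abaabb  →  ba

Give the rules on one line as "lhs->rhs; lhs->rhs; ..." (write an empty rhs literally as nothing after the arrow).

ab->b; abb->; bba->bb

  | ababbabaa => babbabaa => babaa => bbaa => bba => bb
  | aaaaab => aaaab => aaab => aab => ab => b
  | bab => bb
  | abaa => baa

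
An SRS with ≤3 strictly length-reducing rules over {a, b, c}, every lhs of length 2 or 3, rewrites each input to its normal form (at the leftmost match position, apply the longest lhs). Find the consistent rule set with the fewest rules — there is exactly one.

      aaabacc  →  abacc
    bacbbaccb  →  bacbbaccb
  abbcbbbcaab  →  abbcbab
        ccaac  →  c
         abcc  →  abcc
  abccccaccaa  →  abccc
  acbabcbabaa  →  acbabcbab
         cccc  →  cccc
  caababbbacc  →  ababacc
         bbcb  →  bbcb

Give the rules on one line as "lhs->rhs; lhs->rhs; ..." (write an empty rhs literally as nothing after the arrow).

  | aaabacc => abacc
  | bacbbaccb
  | abbcbbbcaab => abbcbcaab => abbcbab
  | ccaac => cac => c

aa->; bbb->b; ca->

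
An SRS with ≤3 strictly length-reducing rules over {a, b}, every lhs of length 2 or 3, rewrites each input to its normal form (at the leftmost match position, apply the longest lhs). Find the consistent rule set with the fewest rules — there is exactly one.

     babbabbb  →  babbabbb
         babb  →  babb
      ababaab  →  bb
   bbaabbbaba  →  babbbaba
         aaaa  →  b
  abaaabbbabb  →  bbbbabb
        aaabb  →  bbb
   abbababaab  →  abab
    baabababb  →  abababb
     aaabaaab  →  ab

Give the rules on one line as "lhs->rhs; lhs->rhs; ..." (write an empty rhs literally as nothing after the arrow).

  | babbabbb
  | babb
  | ababaab => abaab => aab => bb
  | bbaabbbaba => babbbaba

aa->b; aaa->aa; baa->a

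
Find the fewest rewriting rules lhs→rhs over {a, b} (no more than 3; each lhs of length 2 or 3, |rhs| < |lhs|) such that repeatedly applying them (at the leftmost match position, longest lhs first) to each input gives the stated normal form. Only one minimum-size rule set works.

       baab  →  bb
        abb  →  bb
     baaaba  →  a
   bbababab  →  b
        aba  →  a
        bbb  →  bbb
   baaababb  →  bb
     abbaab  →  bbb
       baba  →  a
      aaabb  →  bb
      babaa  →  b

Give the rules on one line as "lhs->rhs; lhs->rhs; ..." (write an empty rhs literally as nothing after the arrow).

  | baab => bb
  | abb => bb
  | baaaba => baba => aba => ba => a
  | bbababab => bababab => ababab => babab => abab => bab => ab => b

ab->b; ba->a; baa->b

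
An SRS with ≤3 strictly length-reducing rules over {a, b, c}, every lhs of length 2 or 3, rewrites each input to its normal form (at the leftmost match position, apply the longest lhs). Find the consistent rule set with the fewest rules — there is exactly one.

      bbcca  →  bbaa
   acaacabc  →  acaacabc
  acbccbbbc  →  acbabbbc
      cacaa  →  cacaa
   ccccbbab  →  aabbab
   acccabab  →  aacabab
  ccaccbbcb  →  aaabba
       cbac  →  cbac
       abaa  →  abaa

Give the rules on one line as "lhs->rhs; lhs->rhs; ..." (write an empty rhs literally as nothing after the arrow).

  | bbcca => bbaa
  | acaacabc
  | acbccbbbc => acbabbbc
  | cacaa

bcb->ba; cc->a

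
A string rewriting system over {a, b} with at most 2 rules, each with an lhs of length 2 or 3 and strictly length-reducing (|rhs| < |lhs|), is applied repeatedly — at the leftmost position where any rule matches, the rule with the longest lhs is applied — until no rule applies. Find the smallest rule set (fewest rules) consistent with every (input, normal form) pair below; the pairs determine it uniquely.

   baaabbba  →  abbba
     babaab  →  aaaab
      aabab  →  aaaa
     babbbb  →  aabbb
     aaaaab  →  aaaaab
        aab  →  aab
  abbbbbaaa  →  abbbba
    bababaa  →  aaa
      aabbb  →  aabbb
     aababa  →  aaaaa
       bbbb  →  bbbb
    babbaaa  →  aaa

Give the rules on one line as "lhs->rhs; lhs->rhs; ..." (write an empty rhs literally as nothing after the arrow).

baa->; bab->aa

  | baaabbba => abbba
  | babaab => aaaab
  | aabab => aaaa
  | babbbb => aabbb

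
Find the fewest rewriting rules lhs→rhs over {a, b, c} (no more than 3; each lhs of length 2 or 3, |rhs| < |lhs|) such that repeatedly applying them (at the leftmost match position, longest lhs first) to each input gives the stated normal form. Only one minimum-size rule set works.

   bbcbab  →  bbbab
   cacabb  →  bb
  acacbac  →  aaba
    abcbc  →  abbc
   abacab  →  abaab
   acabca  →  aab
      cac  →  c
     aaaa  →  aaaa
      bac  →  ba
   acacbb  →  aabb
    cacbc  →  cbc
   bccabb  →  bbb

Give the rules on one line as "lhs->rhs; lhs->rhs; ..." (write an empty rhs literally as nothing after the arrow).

  | bbcbab => bbbab
  | cacabb => cabb => bb
  | acacbac => aacbac => aabac => aaba
  | abcbc => abbc

ac->a; bcb->bb; ca->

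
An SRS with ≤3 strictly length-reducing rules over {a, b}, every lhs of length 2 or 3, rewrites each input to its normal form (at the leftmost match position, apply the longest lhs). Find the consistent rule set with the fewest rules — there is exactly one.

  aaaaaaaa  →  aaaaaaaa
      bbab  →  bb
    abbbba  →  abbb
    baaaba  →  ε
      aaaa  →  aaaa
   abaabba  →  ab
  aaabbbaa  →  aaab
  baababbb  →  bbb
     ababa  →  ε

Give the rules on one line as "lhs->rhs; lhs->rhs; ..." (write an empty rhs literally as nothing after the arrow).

  | aaaaaaaa
  | bbab => bb
  | abbbba => abbb
  | baaaba => aaba => aba => ba => ε

aba->ba; ba->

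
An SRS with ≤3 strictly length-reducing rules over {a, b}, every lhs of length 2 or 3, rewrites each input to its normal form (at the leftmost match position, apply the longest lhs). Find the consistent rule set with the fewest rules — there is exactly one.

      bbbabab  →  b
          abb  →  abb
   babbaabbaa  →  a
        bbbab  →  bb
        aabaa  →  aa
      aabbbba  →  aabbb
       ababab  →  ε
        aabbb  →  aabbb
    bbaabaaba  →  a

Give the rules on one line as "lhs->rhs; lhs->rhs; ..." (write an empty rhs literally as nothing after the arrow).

aba->; ba->; bab->ba

  | bbbabab => bbbaab => bbab => bba => b
  | abb
  | babbaabbaa => babaabbaa => baaabbaa => aabbaa => aaba => a
  | bbbab => bbba => bb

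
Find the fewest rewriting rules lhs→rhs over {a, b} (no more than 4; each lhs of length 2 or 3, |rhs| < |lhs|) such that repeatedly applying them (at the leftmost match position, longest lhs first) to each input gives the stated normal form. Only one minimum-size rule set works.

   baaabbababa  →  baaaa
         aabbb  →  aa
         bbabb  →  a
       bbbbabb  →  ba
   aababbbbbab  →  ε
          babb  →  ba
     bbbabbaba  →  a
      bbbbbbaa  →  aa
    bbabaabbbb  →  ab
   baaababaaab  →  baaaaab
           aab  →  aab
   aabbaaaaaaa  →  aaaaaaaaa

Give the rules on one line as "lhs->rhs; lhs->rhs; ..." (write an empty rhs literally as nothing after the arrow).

aba->bb; bb->; bbb->

  | baaabbababa => baaaababa => baaabbba => baaaa
  | aabbb => aa
  | bbabb => abb => a
  | bbbbabb => babb => ba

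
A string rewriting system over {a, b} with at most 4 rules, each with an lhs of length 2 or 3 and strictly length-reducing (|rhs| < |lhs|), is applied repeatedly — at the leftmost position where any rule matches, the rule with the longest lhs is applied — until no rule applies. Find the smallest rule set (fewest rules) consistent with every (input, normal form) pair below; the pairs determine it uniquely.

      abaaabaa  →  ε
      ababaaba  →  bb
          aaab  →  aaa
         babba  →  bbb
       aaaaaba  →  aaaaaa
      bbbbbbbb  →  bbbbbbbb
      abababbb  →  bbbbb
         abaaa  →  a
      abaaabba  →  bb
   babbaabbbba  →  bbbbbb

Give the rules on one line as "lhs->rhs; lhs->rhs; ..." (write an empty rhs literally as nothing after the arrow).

aab->aa; ab->b; ba->b; baa->

  | abaaabaa => baaabaa => abaa => baa => ε
  | ababaaba => babaaba => bbaaba => bba => bb
  | aaab => aaa
  | babba => bbba => bbb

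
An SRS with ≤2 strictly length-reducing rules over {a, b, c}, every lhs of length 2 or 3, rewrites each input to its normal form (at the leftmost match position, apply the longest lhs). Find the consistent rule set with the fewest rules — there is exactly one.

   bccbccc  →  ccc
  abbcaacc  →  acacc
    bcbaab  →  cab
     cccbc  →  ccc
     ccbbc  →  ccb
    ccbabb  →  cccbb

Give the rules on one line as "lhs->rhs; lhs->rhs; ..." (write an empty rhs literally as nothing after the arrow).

ba->c; bc->

  | bccbccc => cbccc => ccc
  | abbcaacc => abaacc => acacc
  | bcbaab => baab => cab
  | cccbc => ccc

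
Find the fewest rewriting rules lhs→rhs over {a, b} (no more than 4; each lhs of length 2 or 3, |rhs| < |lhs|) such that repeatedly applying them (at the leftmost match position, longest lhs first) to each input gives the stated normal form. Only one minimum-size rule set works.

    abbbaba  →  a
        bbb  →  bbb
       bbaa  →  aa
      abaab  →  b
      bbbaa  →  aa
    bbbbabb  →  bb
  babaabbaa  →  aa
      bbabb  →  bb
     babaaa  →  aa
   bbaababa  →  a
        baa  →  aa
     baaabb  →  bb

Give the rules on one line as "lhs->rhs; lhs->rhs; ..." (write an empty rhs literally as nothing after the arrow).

aaa->aa; ab->b; ba->a

  | abbbaba => bbbaba => bbaba => baba => aba => ba => a
  | bbb
  | bbaa => baa => aa
  | abaab => baab => aab => ab => b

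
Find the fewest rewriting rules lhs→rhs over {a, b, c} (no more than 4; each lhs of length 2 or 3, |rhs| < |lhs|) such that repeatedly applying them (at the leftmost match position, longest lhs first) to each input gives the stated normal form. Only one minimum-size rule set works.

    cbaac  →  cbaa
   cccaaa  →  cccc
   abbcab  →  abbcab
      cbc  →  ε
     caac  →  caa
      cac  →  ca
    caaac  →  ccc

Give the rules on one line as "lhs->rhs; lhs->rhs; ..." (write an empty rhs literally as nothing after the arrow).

aaa->c; ac->a; cbc->

  | cbaac => cbaa
  | cccaaa => cccc
  | abbcab
  | cbc => ε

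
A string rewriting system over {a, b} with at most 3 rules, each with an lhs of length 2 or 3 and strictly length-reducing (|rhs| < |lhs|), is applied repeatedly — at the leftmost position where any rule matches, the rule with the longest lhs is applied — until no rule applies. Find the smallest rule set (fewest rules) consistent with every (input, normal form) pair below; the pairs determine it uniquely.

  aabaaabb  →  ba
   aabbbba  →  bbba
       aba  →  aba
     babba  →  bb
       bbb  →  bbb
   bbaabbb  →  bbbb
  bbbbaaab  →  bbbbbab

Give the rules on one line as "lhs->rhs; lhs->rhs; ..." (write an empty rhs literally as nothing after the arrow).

aa->b; aab->; abb->a

  | aabaaabb => aaabb => babb => ba
  | aabbbba => bbba
  | aba
  | babba => baa => bb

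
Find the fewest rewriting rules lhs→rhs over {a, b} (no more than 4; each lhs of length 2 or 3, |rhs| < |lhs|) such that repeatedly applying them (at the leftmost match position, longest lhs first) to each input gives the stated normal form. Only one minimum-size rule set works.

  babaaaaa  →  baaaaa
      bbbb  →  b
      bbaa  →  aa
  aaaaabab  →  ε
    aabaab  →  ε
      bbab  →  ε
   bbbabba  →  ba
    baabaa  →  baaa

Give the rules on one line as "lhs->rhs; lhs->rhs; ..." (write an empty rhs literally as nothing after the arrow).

  | babaaaaa => baaaaa
  | bbbb => bab => b
  | bbaa => aa
  | aaaaabab => aaabbab => abbbab => bbab => ab => ε

aab->bb; ab->; bb->; bbb->ba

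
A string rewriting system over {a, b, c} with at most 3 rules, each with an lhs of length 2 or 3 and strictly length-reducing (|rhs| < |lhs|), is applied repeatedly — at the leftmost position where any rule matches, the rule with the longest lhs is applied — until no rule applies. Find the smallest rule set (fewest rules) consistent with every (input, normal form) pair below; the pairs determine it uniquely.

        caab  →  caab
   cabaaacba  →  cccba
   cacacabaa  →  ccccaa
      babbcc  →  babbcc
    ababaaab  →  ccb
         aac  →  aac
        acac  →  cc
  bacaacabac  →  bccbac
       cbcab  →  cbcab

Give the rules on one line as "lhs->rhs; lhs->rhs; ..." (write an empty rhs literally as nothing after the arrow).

  | caab
  | cabaaacba => ccaaacba => cccba
  | cacacabaa => cccabaa => ccccaa
  | babbcc

aaa->; aba->ca; aca->c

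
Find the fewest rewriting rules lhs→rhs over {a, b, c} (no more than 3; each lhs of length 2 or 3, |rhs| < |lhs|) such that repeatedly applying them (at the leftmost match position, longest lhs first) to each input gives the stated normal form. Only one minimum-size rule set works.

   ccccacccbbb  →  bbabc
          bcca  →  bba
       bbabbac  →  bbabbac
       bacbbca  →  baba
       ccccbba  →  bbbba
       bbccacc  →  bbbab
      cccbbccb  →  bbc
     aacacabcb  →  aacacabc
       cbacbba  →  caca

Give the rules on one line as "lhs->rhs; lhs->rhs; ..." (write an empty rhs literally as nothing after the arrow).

cb->c; cc->b

  | ccccacccbbb => bccacccbbb => bbacccbbb => bbabcbbb => bbabcbb => bbabcb => bbabc
  | bcca => bba
  | bbabbac
  | bacbbca => bacbca => bacca => baba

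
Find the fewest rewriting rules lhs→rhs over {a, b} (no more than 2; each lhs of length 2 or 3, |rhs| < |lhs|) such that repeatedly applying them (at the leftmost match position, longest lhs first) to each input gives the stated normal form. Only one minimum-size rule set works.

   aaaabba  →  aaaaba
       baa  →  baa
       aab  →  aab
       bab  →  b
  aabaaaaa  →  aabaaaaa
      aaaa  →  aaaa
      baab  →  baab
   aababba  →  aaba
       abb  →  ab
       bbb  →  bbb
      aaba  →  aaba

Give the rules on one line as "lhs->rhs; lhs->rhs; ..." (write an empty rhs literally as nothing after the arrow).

  | aaaabba => aaaaba
  | baa
  | aab
  | bab => b

abb->ab; bab->b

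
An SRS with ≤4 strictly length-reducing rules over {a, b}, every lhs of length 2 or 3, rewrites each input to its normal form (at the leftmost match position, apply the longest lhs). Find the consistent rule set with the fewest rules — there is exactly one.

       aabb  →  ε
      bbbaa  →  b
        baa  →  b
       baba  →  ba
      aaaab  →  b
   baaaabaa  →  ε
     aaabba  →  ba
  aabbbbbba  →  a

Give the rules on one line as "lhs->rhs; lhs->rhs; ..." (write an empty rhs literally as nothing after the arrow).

  | aabb => bb => ε
  | bbbaa => baa => b
  | baa => b
  | baba => ba

aa->; ab->; bb->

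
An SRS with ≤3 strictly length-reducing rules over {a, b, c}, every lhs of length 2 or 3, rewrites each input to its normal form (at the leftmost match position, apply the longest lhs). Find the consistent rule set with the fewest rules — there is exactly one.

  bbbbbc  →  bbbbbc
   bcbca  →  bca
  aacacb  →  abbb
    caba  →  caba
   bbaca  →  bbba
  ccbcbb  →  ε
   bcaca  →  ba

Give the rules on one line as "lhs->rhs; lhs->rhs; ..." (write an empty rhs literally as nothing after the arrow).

  | bbbbbc
  | bcbca => bca
  | aacacb => abacb => abbb
  | caba

ac->b; cb->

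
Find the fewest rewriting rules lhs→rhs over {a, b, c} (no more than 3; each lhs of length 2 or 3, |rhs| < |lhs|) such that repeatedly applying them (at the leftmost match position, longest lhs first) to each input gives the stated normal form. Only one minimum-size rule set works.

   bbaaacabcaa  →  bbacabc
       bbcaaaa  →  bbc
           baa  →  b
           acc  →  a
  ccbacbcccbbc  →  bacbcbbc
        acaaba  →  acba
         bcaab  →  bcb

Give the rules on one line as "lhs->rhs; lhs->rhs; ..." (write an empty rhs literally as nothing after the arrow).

  | bbaaacabcaa => bbacabcaa => bbacabc
  | bbcaaaa => bbcaa => bbc
  | baa => b
  | acc => a

aa->; cc->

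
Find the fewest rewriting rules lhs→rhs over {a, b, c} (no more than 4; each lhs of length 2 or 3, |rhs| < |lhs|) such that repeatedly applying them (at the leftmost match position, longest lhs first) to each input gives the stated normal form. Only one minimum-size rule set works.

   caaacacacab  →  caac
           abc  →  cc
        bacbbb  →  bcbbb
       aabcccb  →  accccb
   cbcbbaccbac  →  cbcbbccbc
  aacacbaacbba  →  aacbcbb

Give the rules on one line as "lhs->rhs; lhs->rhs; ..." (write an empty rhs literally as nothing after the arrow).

  | caaacacacab => caaacacab => caaacab => caaab => caac
  | abc => cc
  | bacbbb => bcbbb
  | aabcccb => accccb

ab->c; aca->a; ba->b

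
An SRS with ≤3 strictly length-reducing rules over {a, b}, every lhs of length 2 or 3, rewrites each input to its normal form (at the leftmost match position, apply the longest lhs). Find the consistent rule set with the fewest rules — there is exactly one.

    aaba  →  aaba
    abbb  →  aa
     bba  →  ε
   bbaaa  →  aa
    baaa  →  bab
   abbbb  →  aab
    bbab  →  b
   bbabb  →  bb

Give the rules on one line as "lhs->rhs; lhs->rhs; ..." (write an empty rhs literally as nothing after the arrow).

  | aaba
  | abbb => aa
  | bba => ε
  | bbaaa => aa

aaa->ab; bba->; bbb->a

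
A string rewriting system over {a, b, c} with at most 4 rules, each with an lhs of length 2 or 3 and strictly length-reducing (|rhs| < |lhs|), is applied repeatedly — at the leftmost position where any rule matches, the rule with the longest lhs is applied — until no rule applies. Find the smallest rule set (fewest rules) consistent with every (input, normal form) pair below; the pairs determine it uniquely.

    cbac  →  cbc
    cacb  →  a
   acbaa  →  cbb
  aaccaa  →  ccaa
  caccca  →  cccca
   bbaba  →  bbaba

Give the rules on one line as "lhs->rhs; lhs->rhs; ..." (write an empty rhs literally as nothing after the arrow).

ac->c; baa->bb; ccb->a

  | cbac => cbc
  | cacb => ccb => a
  | acbaa => cbaa => cbb
  | aaccaa => accaa => ccaa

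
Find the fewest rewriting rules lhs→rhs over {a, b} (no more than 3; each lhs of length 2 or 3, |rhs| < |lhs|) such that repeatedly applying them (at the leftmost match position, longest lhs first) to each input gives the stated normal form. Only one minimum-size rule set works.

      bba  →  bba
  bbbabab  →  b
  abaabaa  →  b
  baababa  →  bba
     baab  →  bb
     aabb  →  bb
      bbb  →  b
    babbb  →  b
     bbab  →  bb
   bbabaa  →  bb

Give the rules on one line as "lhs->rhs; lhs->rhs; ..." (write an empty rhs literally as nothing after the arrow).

  | bba
  | bbbabab => babab => bab => b
  | abaabaa => aabaa => baa => b
  | baababa => bbaba => bba

aa->; ab->; bbb->b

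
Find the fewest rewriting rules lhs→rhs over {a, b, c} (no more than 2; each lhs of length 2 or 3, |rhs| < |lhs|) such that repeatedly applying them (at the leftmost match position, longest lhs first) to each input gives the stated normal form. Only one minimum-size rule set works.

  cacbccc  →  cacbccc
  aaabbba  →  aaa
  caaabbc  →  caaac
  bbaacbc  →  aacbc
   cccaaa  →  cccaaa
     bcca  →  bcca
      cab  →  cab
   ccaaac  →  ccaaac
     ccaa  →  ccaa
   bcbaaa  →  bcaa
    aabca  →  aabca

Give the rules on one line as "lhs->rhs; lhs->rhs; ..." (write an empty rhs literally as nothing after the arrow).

  | cacbccc
  | aaabbba => aaaba => aaa
  | caaabbc => caaac
  | bbaacbc => aacbc

ba->; bb->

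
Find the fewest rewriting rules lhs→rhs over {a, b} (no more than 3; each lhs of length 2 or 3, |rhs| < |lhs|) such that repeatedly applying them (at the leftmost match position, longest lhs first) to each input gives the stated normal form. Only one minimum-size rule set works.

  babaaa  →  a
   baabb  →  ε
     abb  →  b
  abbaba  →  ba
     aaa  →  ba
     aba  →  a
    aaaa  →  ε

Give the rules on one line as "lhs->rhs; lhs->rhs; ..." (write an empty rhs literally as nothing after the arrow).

  | babaaa => baaa => bba => a
  | baabb => bbbb => bb => ε
  | abb => b
  | abbaba => baba => ba

aa->b; ab->; bb->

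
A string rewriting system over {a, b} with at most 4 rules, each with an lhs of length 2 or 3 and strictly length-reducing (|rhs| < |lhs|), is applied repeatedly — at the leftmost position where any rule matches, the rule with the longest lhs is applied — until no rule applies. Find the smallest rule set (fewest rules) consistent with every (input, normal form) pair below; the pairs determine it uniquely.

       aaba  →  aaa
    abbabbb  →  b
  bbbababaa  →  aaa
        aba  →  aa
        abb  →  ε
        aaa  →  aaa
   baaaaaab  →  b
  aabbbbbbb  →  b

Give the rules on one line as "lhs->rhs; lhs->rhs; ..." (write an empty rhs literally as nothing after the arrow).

ab->b; aba->aa; baa->a; bb->

  | aaba => aaa
  | abbabbb => bbabbb => abbb => bbb => b
  | bbbababaa => bababaa => baabaa => abaa => aaa
  | aba => aa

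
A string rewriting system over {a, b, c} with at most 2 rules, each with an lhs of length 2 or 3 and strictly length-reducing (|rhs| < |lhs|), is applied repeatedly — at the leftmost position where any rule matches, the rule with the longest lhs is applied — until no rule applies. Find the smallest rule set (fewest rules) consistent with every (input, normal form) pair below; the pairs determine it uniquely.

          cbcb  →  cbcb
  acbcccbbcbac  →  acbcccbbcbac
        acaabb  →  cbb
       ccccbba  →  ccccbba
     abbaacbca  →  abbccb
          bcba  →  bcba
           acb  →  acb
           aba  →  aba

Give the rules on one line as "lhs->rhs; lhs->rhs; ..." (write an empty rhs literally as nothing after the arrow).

aa->c; ca->

  | cbcb
  | acbcccbbcbac
  | acaabb => aabb => cbb
  | ccccbba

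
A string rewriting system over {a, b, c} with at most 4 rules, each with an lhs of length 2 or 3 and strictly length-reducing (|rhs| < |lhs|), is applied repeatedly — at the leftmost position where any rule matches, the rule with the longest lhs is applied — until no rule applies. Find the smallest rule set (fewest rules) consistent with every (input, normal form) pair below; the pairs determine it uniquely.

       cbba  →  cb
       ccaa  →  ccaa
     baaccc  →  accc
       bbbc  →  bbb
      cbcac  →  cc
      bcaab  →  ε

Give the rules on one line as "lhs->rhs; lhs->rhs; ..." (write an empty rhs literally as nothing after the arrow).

ab->; ba->; bc->b

  | cbba => cb
  | ccaa
  | baaccc => accc
  | bbbc => bbb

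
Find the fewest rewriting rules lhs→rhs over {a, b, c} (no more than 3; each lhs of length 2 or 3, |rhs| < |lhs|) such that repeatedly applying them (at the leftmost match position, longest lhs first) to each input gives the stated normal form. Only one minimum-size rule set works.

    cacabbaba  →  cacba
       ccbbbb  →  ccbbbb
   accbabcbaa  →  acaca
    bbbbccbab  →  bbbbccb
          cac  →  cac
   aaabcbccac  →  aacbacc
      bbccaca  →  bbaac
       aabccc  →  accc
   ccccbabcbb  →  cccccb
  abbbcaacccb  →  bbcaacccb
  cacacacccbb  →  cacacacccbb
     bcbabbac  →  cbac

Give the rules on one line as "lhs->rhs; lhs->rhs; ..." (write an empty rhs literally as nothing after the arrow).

  | cacabbaba => cacbaba => cacba
  | ccbbbb
  | accbabcbaa => accbcbaa => acccaa => acaca
  | bbbbccbab => bbbbccb

ab->; bcb->c; cca->ac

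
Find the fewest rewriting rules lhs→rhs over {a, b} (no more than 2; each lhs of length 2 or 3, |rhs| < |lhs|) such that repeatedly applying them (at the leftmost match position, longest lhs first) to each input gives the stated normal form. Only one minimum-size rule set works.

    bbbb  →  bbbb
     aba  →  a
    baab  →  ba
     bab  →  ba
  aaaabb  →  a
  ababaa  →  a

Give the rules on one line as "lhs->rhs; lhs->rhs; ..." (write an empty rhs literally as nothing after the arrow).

aa->a; ab->a

  | bbbb
  | aba => aa => a
  | baab => bab => ba
  | bab => ba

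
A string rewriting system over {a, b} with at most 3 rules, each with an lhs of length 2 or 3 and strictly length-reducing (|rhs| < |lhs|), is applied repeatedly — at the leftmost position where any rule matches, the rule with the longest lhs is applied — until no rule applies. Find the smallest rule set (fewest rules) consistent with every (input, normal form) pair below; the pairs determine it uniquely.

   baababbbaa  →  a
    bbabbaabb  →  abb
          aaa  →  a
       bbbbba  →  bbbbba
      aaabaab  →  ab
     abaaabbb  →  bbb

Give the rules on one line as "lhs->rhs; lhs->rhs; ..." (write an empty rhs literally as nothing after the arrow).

aa->; baa->aa

  | baababbbaa => aababbbaa => babbbaa => babbaa => babaa => baaa => aaa => a
  | bbabbaabb => bbabaabb => bbaaabb => baaabb => aaabb => abb
  | aaa => a
  | bbbbba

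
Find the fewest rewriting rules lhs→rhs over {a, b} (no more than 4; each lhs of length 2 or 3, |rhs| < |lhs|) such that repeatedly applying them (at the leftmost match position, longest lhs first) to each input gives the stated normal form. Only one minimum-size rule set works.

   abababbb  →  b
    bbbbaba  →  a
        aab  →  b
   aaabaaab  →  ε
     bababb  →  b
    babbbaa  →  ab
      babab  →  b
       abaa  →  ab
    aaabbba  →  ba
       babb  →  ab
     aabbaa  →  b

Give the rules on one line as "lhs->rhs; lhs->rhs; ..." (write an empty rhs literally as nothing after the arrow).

  | abababbb => aaabbb => abbb => aab => b
  | bbbbaba => abbaba => ababa => aaa => a
  | aab => b
  | aaabaaab => abaaab => abab => aa => ε

aa->; bab->a; bb->b; bbb->ab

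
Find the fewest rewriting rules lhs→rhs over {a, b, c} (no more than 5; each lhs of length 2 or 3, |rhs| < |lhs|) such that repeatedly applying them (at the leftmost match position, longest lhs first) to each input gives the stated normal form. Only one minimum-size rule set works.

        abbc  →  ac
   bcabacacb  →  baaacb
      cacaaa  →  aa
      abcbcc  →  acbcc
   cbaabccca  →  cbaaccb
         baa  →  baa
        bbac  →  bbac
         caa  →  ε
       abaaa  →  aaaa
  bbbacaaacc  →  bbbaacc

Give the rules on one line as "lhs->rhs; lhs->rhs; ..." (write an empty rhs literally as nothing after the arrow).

ab->a; ca->a; caa->; cca->cb

  | abbc => abc => ac
  | bcabacacb => babacacb => baacacb => baaacb
  | cacaaa => acaaa => aa
  | abcbcc => acbcc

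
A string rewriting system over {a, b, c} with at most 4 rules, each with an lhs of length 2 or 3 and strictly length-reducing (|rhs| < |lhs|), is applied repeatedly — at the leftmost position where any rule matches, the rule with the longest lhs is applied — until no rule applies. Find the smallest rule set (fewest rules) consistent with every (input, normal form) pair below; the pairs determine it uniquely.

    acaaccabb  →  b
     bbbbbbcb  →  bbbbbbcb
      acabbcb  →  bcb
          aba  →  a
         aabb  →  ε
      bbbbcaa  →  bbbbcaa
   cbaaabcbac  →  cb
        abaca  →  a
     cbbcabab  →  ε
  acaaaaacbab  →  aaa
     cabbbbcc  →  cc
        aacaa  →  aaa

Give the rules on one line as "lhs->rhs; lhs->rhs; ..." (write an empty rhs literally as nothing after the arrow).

ab->; ac->; cbb->a

  | acaaccabb => aaccabb => acabb => abb => b
  | bbbbbbcb
  | acabbcb => abbcb => bcb
  | aba => a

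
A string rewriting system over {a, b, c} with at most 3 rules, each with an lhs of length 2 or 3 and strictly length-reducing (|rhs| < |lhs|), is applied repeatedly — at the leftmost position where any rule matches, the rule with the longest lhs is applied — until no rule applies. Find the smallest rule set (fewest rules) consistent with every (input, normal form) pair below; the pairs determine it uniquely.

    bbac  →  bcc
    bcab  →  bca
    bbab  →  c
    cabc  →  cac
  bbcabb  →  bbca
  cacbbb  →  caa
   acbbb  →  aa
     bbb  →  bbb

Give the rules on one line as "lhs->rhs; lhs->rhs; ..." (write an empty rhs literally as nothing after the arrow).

ab->a; ba->c; cb->a

  | bbac => bcc
  | bcab => bca
  | bbab => bcb => ba => c
  | cabc => cac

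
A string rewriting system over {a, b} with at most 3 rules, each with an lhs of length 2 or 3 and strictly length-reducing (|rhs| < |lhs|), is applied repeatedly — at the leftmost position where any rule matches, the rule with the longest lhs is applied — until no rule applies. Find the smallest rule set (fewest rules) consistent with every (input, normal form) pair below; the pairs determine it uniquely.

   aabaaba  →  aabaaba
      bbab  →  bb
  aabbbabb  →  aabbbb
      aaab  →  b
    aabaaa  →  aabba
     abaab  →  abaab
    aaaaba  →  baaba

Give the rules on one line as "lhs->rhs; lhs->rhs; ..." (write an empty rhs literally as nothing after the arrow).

aaa->ba; bab->b

  | aabaaba
  | bbab => bb
  | aabbbabb => aabbbb
  | aaab => bab => b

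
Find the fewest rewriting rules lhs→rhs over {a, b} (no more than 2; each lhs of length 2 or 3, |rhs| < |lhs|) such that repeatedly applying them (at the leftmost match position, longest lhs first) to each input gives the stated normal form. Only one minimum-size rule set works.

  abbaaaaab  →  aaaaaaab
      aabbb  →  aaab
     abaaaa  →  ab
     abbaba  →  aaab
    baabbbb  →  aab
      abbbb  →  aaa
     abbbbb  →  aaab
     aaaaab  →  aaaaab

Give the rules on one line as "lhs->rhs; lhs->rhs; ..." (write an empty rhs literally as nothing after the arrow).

  | abbaaaaab => aaaaaaab
  | aabbb => aaab
  | abaaaa => abaaa => abaa => aba => ab
  | abbaba => aaaba => aaab

ba->b; bb->a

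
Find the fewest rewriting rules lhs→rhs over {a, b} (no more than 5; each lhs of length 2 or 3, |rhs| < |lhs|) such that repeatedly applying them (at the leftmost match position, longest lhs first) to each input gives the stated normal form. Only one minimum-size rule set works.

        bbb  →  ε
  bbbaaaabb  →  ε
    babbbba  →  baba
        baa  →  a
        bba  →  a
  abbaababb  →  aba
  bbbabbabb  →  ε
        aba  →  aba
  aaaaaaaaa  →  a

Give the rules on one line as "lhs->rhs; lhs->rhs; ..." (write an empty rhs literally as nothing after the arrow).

  | bbb => ε
  | bbbaaaabb => aaaabb => aabb => bb => ε
  | babbbba => baba
  | baa => a

aa->; baa->a; bb->; bbb->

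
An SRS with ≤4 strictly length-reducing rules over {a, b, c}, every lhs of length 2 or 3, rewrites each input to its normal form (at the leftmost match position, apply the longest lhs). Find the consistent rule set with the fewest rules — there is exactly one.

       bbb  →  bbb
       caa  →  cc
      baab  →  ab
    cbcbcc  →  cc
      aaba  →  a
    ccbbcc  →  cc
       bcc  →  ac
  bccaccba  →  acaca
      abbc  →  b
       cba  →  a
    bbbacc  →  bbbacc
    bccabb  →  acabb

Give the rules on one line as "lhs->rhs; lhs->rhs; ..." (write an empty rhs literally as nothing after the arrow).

aa->c; aba->b; bc->a; cb->

  | bbb
  | caa => cc
  | baab => bcb => ab
  | cbcbcc => cbcc => cc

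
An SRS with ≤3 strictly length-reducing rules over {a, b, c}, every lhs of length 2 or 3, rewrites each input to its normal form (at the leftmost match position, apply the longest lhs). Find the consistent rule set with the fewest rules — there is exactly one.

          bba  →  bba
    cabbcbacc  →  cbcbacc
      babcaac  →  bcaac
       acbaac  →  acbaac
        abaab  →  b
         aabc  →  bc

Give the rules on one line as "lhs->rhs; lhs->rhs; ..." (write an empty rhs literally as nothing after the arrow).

  | bba
  | cabbcbacc => cbcbacc
  | babcaac => bcaac
  | acbaac

aab->b; ab->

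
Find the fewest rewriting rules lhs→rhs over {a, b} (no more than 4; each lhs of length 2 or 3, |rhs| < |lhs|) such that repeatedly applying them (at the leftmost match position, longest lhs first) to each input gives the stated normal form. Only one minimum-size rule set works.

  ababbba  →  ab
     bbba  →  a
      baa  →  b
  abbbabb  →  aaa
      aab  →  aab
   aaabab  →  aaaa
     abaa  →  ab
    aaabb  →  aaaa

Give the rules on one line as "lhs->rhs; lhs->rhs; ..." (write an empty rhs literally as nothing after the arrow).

  | ababbba => abbbba => aba => ab
  | bbba => a
  | baa => ba => b
  | abbbabb => aabb => aaa

ba->b; bb->a; bbb->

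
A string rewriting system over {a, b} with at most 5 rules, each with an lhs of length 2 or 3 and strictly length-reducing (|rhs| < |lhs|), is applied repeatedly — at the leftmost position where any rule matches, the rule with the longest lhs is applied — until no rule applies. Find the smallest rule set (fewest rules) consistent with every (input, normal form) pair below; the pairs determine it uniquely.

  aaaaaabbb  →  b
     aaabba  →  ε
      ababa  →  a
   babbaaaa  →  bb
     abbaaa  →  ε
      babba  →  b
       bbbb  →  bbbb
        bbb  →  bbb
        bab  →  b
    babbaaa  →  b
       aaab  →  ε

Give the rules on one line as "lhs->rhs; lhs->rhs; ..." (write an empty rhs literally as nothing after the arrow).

  | aaaaaabbb => aaaabbb => aabbb => abb => b
  | aaabba => abba => ba => ε
  | ababa => aba => a
  | babbaaaa => bbaaaa => bbaa => bb

aaa->a; ab->; ba->; baa->b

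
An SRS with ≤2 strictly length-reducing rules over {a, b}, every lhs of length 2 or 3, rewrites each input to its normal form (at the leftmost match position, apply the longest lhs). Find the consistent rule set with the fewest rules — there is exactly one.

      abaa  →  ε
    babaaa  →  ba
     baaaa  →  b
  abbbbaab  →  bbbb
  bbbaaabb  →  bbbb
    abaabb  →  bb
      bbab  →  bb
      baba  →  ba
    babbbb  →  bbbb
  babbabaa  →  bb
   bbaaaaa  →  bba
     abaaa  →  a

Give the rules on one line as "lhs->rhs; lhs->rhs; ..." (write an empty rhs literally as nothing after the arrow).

  | abaa => aa => ε
  | babaaa => baaa => ba
  | baaaa => baa => b
  | abbbbaab => bbbaab => bbbb

aa->; ab->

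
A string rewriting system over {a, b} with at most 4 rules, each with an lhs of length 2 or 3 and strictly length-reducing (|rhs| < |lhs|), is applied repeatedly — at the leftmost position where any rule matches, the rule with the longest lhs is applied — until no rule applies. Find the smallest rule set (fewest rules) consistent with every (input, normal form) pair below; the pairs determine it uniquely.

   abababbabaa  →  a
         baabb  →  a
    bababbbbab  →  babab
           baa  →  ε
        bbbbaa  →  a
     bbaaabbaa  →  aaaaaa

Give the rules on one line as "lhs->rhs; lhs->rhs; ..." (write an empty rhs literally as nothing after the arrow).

aab->aa; baa->; bb->a; bbb->a

  | abababbabaa => ababaaabaa => abaabaa => abaa => a
  | baabb => bb => a
  | bababbbbab => babaabab => babab
  | baa => ε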